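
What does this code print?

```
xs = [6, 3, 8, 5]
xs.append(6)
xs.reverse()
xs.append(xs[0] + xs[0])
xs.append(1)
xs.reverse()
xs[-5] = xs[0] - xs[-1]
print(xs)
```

[1, 12, -5, 3, 8, 5, 6]

append 6 → [6, 3, 8, 5, 6]
reverse → [6, 5, 8, 3, 6]
append xs[0]+xs[0] = 6+6 = 12 → [6, 5, 8, 3, 6, 12]
append 1 → [6, 5, 8, 3, 6, 12, 1]
reverse → [1, 12, 6, 3, 8, 5, 6]
xs[-5] = xs[0]-xs[-1] = 1-6 = -5 → [1, 12, -5, 3, 8, 5, 6]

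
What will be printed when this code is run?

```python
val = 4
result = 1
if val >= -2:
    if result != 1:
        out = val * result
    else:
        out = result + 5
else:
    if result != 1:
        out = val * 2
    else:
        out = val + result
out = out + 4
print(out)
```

10

val=4, result=1
val >= -2 is True; result != 1 is False
→ out = result + 5 = 6
out = 6+4 = 10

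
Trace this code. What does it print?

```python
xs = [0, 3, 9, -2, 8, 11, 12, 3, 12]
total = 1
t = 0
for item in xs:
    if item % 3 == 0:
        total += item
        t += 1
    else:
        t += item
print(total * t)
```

920

item=0: %3==0, total = 1+0 = 1; t=1
item=3: %3==0, total = 1+3 = 4; t=2
item=9: %3==0, total = 4+9 = 13; t=3
item=-2: not %3==0; t=1
item=8: not %3==0; t=9
item=11: not %3==0; t=20
item=12: %3==0, total = 13+12 = 25; t=21
item=3: %3==0, total = 25+3 = 28; t=22
item=12: %3==0, total = 28+12 = 40; t=23
total*t = 40*23 = 920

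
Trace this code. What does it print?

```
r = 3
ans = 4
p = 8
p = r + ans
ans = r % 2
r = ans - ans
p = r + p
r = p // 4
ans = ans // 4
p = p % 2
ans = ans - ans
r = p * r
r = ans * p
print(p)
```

1

p = 3+4 = 7
ans = 3%2 = 1
r = 1-1 = 0
p = 0+7 = 7
r = 7//4 = 1
ans = 1//4 = 0
p = 7%2 = 1
ans = 0-0 = 0
r = 1*1 = 1
r = 0*1 = 0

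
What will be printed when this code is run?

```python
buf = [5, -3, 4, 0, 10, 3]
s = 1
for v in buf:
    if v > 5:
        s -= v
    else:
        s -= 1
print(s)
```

-14

v=5: not >5, s = 1-1 = 0
v=-3: not >5, s = 0-1 = -1
v=4: not >5, s = (-1)-1 = -2
v=0: not >5, s = (-2)-1 = -3
v=10: >5, s = (-3)-10 = -13
v=3: not >5, s = (-13)-1 = -14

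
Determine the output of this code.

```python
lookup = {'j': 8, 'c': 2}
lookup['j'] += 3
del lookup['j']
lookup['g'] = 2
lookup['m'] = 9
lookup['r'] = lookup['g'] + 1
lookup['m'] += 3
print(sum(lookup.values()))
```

lookup['j'] = 8+3 = 11 → {'j': 11, 'c': 2}
del 'j' → {'c': 2}
lookup['g'] = 2 → {'c': 2, 'g': 2}
lookup['m'] = 9 → {'c': 2, 'g': 2, 'm': 9}
lookup['r'] = lookup['g']+1 = 3 → {'c': 2, 'g': 2, 'm': 9, 'r': 3}
lookup['m'] = 9+3 = 12 → {'c': 2, 'g': 2, 'm': 12, 'r': 3}
sum of values = 19

19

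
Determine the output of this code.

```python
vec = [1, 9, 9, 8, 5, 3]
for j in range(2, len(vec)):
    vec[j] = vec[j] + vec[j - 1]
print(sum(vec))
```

119

j=2: vec[2] = 9+9 = 18 → [1, 9, 18, 8, 5, 3]
j=3: vec[3] = 8+18 = 26 → [1, 9, 18, 26, 5, 3]
j=4: vec[4] = 5+26 = 31 → [1, 9, 18, 26, 31, 3]
j=5: vec[5] = 3+31 = 34 → [1, 9, 18, 26, 31, 34]
sum = 119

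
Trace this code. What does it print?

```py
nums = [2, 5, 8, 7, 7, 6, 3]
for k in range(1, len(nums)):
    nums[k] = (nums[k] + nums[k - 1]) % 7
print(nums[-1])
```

3

k=1: nums[1] = (5+2)%7 = 0 → [2, 0, 8, 7, 7, 6, 3]
k=2: nums[2] = (8+0)%7 = 1 → [2, 0, 1, 7, 7, 6, 3]
k=3: nums[3] = (7+1)%7 = 1 → [2, 0, 1, 1, 7, 6, 3]
k=4: nums[4] = (7+1)%7 = 1 → [2, 0, 1, 1, 1, 6, 3]
k=5: nums[5] = (6+1)%7 = 0 → [2, 0, 1, 1, 1, 0, 3]
k=6: nums[6] = (3+0)%7 = 3 → [2, 0, 1, 1, 1, 0, 3]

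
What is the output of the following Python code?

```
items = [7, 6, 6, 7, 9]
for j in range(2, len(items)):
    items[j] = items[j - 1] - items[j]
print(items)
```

j=2: items[2] = 6-6 = 0 → [7, 6, 0, 7, 9]
j=3: items[3] = 0-7 = -7 → [7, 6, 0, -7, 9]
j=4: items[4] = (-7)-9 = -16 → [7, 6, 0, -7, -16]

[7, 6, 0, -7, -16]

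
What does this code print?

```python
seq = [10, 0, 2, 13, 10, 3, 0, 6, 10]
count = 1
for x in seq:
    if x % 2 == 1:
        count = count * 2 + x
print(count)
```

33

x=10: not odd
x=0: not odd
x=2: not odd
x=13: odd, count = 1*2+13 = 15
x=10: not odd
x=3: odd, count = 15*2+3 = 33
x=0: not odd
x=6: not odd
x=10: not odd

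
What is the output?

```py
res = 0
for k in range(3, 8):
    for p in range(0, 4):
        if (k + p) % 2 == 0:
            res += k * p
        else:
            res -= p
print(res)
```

k=3,p=0: odd sum, res = 0-0 = 0
k=3,p=1: even sum, res = 0+3 = 3
k=3,p=2: odd sum, res = 3-2 = 1
k=3,p=3: even sum, res = 1+9 = 10
k=4,p=0: even sum, res = 10+0 = 10
k=4,p=1: odd sum, res = 10-1 = 9
k=4,p=2: even sum, res = 9+8 = 17
k=4,p=3: odd sum, res = 17-3 = 14
k=5,p=0: odd sum, res = 14-0 = 14
k=5,p=1: even sum, res = 14+5 = 19
k=5,p=2: odd sum, res = 19-2 = 17
k=5,p=3: even sum, res = 17+15 = 32
k=6,p=0: even sum, res = 32+0 = 32
k=6,p=1: odd sum, res = 32-1 = 31
k=6,p=2: even sum, res = 31+12 = 43
k=6,p=3: odd sum, res = 43-3 = 40
k=7,p=0: odd sum, res = 40-0 = 40
k=7,p=1: even sum, res = 40+7 = 47
k=7,p=2: odd sum, res = 47-2 = 45
k=7,p=3: even sum, res = 45+21 = 66

66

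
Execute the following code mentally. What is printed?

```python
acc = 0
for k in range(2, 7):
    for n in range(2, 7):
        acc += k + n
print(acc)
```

200

k=2,n=2: acc = 0+4 = 4
k=2,n=3: acc = 4+5 = 9
k=2,n=4: acc = 9+6 = 15
k=2,n=5: acc = 15+7 = 22
k=2,n=6: acc = 22+8 = 30
k=3,n=2: acc = 30+5 = 35
k=3,n=3: acc = 35+6 = 41
k=3,n=4: acc = 41+7 = 48
k=3,n=5: acc = 48+8 = 56
k=3,n=6: acc = 56+9 = 65
k=4,n=2: acc = 65+6 = 71
k=4,n=3: acc = 71+7 = 78
k=4,n=4: acc = 78+8 = 86
k=4,n=5: acc = 86+9 = 95
k=4,n=6: acc = 95+10 = 105
k=5,n=2: acc = 105+7 = 112
k=5,n=3: acc = 112+8 = 120
k=5,n=4: acc = 120+9 = 129
k=5,n=5: acc = 129+10 = 139
k=5,n=6: acc = 139+11 = 150
k=6,n=2: acc = 150+8 = 158
k=6,n=3: acc = 158+9 = 167
k=6,n=4: acc = 167+10 = 177
k=6,n=5: acc = 177+11 = 188
k=6,n=6: acc = 188+12 = 200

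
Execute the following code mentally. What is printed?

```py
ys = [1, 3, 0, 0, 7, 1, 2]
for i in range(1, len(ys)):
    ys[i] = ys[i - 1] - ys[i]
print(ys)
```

[1, -2, -2, -2, -9, -10, -12]

i=1: ys[1] = 1-3 = -2 → [1, -2, 0, 0, 7, 1, 2]
i=2: ys[2] = (-2)-0 = -2 → [1, -2, -2, 0, 7, 1, 2]
i=3: ys[3] = (-2)-0 = -2 → [1, -2, -2, -2, 7, 1, 2]
i=4: ys[4] = (-2)-7 = -9 → [1, -2, -2, -2, -9, 1, 2]
i=5: ys[5] = (-9)-1 = -10 → [1, -2, -2, -2, -9, -10, 2]
i=6: ys[6] = (-10)-2 = -12 → [1, -2, -2, -2, -9, -10, -12]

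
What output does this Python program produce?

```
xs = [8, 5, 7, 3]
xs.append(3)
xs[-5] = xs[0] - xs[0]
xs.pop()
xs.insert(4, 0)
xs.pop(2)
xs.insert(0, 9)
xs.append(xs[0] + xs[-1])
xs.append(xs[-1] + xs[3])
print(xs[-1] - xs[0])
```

3

append 3 → [8, 5, 7, 3, 3]
xs[-5] = xs[0]-xs[0] = 8-8 = 0 → [0, 5, 7, 3, 3]
pop() removes 3 → [0, 5, 7, 3]
insert 0 at 4 → [0, 5, 7, 3, 0]
pop(2) removes 7 → [0, 5, 3, 0]
insert 9 at 0 → [9, 0, 5, 3, 0]
append xs[0]+xs[-1] = 9+0 = 9 → [9, 0, 5, 3, 0, 9]
append xs[-1]+xs[3] = 9+3 = 12 → [9, 0, 5, 3, 0, 9, 12]
xs[-1]-xs[0] = 12-9 = 3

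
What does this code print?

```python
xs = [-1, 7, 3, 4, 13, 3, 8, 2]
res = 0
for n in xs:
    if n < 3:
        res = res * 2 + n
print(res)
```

0

n=-1: <3, res = 0*2+(-1) = -1
n=7: not <3
n=3: not <3
n=4: not <3
n=13: not <3
n=3: not <3
n=8: not <3
n=2: <3, res = (-1)*2+2 = 0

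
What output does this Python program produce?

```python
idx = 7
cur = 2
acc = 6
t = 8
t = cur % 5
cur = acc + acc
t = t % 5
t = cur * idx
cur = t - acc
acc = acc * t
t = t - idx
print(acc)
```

504

t = 2%5 = 2
cur = 6+6 = 12
t = 2%5 = 2
t = 12*7 = 84
cur = 84-6 = 78
acc = 6*84 = 504
t = 84-7 = 77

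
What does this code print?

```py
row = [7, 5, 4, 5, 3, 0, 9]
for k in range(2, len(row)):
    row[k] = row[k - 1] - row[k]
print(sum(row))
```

-21

k=2: row[2] = 5-4 = 1 → [7, 5, 1, 5, 3, 0, 9]
k=3: row[3] = 1-5 = -4 → [7, 5, 1, -4, 3, 0, 9]
k=4: row[4] = (-4)-3 = -7 → [7, 5, 1, -4, -7, 0, 9]
k=5: row[5] = (-7)-0 = -7 → [7, 5, 1, -4, -7, -7, 9]
k=6: row[6] = (-7)-9 = -16 → [7, 5, 1, -4, -7, -7, -16]
sum = -21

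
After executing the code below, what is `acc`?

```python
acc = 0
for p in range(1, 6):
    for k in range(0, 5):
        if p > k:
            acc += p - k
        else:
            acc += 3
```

65

p=1,k=0: 1>0, acc = 0+1 = 1
p=1,k=1: not 1>1, acc = 1+3 = 4
p=1,k=2: not 1>2, acc = 4+3 = 7
p=1,k=3: not 1>3, acc = 7+3 = 10
p=1,k=4: not 1>4, acc = 10+3 = 13
p=2,k=0: 2>0, acc = 13+2 = 15
p=2,k=1: 2>1, acc = 15+1 = 16
p=2,k=2: not 2>2, acc = 16+3 = 19
p=2,k=3: not 2>3, acc = 19+3 = 22
p=2,k=4: not 2>4, acc = 22+3 = 25
p=3,k=0: 3>0, acc = 25+3 = 28
p=3,k=1: 3>1, acc = 28+2 = 30
p=3,k=2: 3>2, acc = 30+1 = 31
p=3,k=3: not 3>3, acc = 31+3 = 34
p=3,k=4: not 3>4, acc = 34+3 = 37
p=4,k=0: 4>0, acc = 37+4 = 41
p=4,k=1: 4>1, acc = 41+3 = 44
p=4,k=2: 4>2, acc = 44+2 = 46
p=4,k=3: 4>3, acc = 46+1 = 47
p=4,k=4: not 4>4, acc = 47+3 = 50
p=5,k=0: 5>0, acc = 50+5 = 55
p=5,k=1: 5>1, acc = 55+4 = 59
p=5,k=2: 5>2, acc = 59+3 = 62
p=5,k=3: 5>3, acc = 62+2 = 64
p=5,k=4: 5>4, acc = 64+1 = 65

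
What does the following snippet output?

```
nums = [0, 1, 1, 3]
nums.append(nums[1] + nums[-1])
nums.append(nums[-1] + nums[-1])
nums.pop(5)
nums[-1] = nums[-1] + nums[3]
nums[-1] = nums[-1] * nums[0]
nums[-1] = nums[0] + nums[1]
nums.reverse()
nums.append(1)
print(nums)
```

append nums[1]+nums[-1] = 1+3 = 4 → [0, 1, 1, 3, 4]
append nums[-1]+nums[-1] = 4+4 = 8 → [0, 1, 1, 3, 4, 8]
pop(5) removes 8 → [0, 1, 1, 3, 4]
nums[-1] = nums[-1]+nums[3] = 4+3 = 7 → [0, 1, 1, 3, 7]
nums[-1] = nums[-1]*nums[0] = 7*0 = 0 → [0, 1, 1, 3, 0]
nums[-1] = nums[0]+nums[1] = 0+1 = 1 → [0, 1, 1, 3, 1]
reverse → [1, 3, 1, 1, 0]
append 1 → [1, 3, 1, 1, 0, 1]

[1, 3, 1, 1, 0, 1]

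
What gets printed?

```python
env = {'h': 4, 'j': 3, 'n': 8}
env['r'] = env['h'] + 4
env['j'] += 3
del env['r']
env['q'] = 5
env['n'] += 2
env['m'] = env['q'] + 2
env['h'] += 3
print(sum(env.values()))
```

35

env['r'] = env['h']+4 = 8 → {'h': 4, 'j': 3, 'n': 8, 'r': 8}
env['j'] = 3+3 = 6 → {'h': 4, 'j': 6, 'n': 8, 'r': 8}
del 'r' → {'h': 4, 'j': 6, 'n': 8}
env['q'] = 5 → {'h': 4, 'j': 6, 'n': 8, 'q': 5}
env['n'] = 8+2 = 10 → {'h': 4, 'j': 6, 'n': 10, 'q': 5}
env['m'] = env['q']+2 = 7 → {'h': 4, 'j': 6, 'n': 10, 'q': 5, 'm': 7}
env['h'] = 4+3 = 7 → {'h': 7, 'j': 6, 'n': 10, 'q': 5, 'm': 7}
sum of values = 35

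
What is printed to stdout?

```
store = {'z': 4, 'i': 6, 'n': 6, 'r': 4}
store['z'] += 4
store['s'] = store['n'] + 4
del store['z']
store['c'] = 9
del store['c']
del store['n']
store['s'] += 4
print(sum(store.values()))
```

24

store['z'] = 4+4 = 8 → {'z': 8, 'i': 6, 'n': 6, 'r': 4}
store['s'] = store['n']+4 = 10 → {'z': 8, 'i': 6, 'n': 6, 'r': 4, 's': 10}
del 'z' → {'i': 6, 'n': 6, 'r': 4, 's': 10}
store['c'] = 9 → {'i': 6, 'n': 6, 'r': 4, 's': 10, 'c': 9}
del 'c' → {'i': 6, 'n': 6, 'r': 4, 's': 10}
del 'n' → {'i': 6, 'r': 4, 's': 10}
store['s'] = 10+4 = 14 → {'i': 6, 'r': 4, 's': 14}
sum of values = 24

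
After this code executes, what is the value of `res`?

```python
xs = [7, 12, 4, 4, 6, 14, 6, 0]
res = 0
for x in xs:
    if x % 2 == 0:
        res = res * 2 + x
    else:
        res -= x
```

x=7: not even, res = 0-7 = -7
x=12: even, res = (-7)*2+12 = -2
x=4: even, res = (-2)*2+4 = 0
x=4: even, res = 0*2+4 = 4
x=6: even, res = 4*2+6 = 14
x=14: even, res = 14*2+14 = 42
x=6: even, res = 42*2+6 = 90
x=0: even, res = 90*2+0 = 180

180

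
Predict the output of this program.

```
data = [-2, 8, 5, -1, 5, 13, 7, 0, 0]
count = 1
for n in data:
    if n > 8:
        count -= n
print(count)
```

-12

n=-2: not >8
n=8: not >8
n=5: not >8
n=-1: not >8
n=5: not >8
n=13: >8, count = 1-13 = -12
n=7: not >8
n=0: not >8
n=0: not >8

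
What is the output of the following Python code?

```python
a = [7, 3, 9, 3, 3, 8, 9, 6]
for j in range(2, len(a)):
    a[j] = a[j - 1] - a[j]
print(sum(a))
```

-101

j=2: a[2] = 3-9 = -6 → [7, 3, -6, 3, 3, 8, 9, 6]
j=3: a[3] = (-6)-3 = -9 → [7, 3, -6, -9, 3, 8, 9, 6]
j=4: a[4] = (-9)-3 = -12 → [7, 3, -6, -9, -12, 8, 9, 6]
j=5: a[5] = (-12)-8 = -20 → [7, 3, -6, -9, -12, -20, 9, 6]
j=6: a[6] = (-20)-9 = -29 → [7, 3, -6, -9, -12, -20, -29, 6]
j=7: a[7] = (-29)-6 = -35 → [7, 3, -6, -9, -12, -20, -29, -35]
sum = -101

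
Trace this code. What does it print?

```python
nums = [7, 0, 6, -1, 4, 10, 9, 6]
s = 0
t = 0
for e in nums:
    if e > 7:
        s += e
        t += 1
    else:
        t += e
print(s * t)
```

456

e=7: not >7; t=7
e=0: not >7; t=7
e=6: not >7; t=13
e=-1: not >7; t=12
e=4: not >7; t=16
e=10: >7, s = 0+10 = 10; t=17
e=9: >7, s = 10+9 = 19; t=18
e=6: not >7; t=24
s*t = 19*24 = 456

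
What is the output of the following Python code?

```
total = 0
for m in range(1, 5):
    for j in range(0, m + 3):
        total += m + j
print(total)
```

m=1,j=0: total = 0+1 = 1
m=1,j=1: total = 1+2 = 3
m=1,j=2: total = 3+3 = 6
m=1,j=3: total = 6+4 = 10
m=2,j=0: total = 10+2 = 12
m=2,j=1: total = 12+3 = 15
m=2,j=2: total = 15+4 = 19
m=2,j=3: total = 19+5 = 24
m=2,j=4: total = 24+6 = 30
m=3,j=0: total = 30+3 = 33
m=3,j=1: total = 33+4 = 37
m=3,j=2: total = 37+5 = 42
m=3,j=3: total = 42+6 = 48
m=3,j=4: total = 48+7 = 55
m=3,j=5: total = 55+8 = 63
m=4,j=0: total = 63+4 = 67
m=4,j=1: total = 67+5 = 72
m=4,j=2: total = 72+6 = 78
m=4,j=3: total = 78+7 = 85
m=4,j=4: total = 85+8 = 93
m=4,j=5: total = 93+9 = 102
m=4,j=6: total = 102+10 = 112

112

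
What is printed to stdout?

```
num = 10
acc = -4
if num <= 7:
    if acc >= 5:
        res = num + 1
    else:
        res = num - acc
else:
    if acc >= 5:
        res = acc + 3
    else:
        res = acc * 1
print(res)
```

num=10, acc=-4
num <= 7 is False; acc >= 5 is False
→ res = acc * 1 = -4

-4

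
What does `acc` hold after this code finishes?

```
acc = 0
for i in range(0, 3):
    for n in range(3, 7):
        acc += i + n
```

66

i=0,n=3: acc = 0+3 = 3
i=0,n=4: acc = 3+4 = 7
i=0,n=5: acc = 7+5 = 12
i=0,n=6: acc = 12+6 = 18
i=1,n=3: acc = 18+4 = 22
i=1,n=4: acc = 22+5 = 27
i=1,n=5: acc = 27+6 = 33
i=1,n=6: acc = 33+7 = 40
i=2,n=3: acc = 40+5 = 45
i=2,n=4: acc = 45+6 = 51
i=2,n=5: acc = 51+7 = 58
i=2,n=6: acc = 58+8 = 66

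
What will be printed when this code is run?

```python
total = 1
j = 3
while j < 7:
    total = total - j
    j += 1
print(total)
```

-17

j=3: total = 1-3 = -2
j=4: total = (-2)-4 = -6
j=5: total = (-6)-5 = -11
j=6: total = (-11)-6 = -17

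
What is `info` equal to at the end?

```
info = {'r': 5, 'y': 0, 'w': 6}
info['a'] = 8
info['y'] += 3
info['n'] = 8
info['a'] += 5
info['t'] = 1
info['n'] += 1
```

info['a'] = 8 → {'r': 5, 'y': 0, 'w': 6, 'a': 8}
info['y'] = 0+3 = 3 → {'r': 5, 'y': 3, 'w': 6, 'a': 8}
info['n'] = 8 → {'r': 5, 'y': 3, 'w': 6, 'a': 8, 'n': 8}
info['a'] = 8+5 = 13 → {'r': 5, 'y': 3, 'w': 6, 'a': 13, 'n': 8}
info['t'] = 1 → {'r': 5, 'y': 3, 'w': 6, 'a': 13, 'n': 8, 't': 1}
info['n'] = 8+1 = 9 → {'r': 5, 'y': 3, 'w': 6, 'a': 13, 'n': 9, 't': 1}

{'r': 5, 'y': 3, 'w': 6, 'a': 13, 'n': 9, 't': 1}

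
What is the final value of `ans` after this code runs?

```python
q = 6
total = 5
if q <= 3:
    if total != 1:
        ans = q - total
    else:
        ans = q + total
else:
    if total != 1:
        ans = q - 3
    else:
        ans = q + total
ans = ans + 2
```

5

q=6, total=5
q <= 3 is False; total != 1 is True
→ ans = q - 3 = 3
ans = 3+2 = 5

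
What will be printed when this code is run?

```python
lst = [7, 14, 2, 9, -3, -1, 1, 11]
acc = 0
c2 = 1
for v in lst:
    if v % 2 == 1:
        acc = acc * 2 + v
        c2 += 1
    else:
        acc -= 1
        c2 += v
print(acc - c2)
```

v=7: odd, acc = 0*2+7 = 7; c2=2
v=14: not odd, acc = 7-1 = 6; c2=16
v=2: not odd, acc = 6-1 = 5; c2=18
v=9: odd, acc = 5*2+9 = 19; c2=19
v=-3: odd, acc = 19*2+(-3) = 35; c2=20
v=-1: odd, acc = 35*2+(-1) = 69; c2=21
v=1: odd, acc = 69*2+1 = 139; c2=22
v=11: odd, acc = 139*2+11 = 289; c2=23
acc-c2 = 289-23 = 266

266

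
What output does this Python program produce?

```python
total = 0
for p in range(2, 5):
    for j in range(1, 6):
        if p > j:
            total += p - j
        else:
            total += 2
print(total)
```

p=2,j=1: 2>1, total = 0+1 = 1
p=2,j=2: not 2>2, total = 1+2 = 3
p=2,j=3: not 2>3, total = 3+2 = 5
p=2,j=4: not 2>4, total = 5+2 = 7
p=2,j=5: not 2>5, total = 7+2 = 9
p=3,j=1: 3>1, total = 9+2 = 11
p=3,j=2: 3>2, total = 11+1 = 12
p=3,j=3: not 3>3, total = 12+2 = 14
p=3,j=4: not 3>4, total = 14+2 = 16
p=3,j=5: not 3>5, total = 16+2 = 18
p=4,j=1: 4>1, total = 18+3 = 21
p=4,j=2: 4>2, total = 21+2 = 23
p=4,j=3: 4>3, total = 23+1 = 24
p=4,j=4: not 4>4, total = 24+2 = 26
p=4,j=5: not 4>5, total = 26+2 = 28

28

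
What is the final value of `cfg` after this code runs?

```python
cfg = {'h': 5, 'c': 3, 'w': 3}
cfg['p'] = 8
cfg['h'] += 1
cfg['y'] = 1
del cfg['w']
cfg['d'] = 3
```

{'h': 6, 'c': 3, 'p': 8, 'y': 1, 'd': 3}

cfg['p'] = 8 → {'h': 5, 'c': 3, 'w': 3, 'p': 8}
cfg['h'] = 5+1 = 6 → {'h': 6, 'c': 3, 'w': 3, 'p': 8}
cfg['y'] = 1 → {'h': 6, 'c': 3, 'w': 3, 'p': 8, 'y': 1}
del 'w' → {'h': 6, 'c': 3, 'p': 8, 'y': 1}
cfg['d'] = 3 → {'h': 6, 'c': 3, 'p': 8, 'y': 1, 'd': 3}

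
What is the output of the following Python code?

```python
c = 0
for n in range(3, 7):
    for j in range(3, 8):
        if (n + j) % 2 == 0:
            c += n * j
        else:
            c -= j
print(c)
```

n=3,j=3: even sum, c = 0+9 = 9
n=3,j=4: odd sum, c = 9-4 = 5
n=3,j=5: even sum, c = 5+15 = 20
n=3,j=6: odd sum, c = 20-6 = 14
n=3,j=7: even sum, c = 14+21 = 35
n=4,j=3: odd sum, c = 35-3 = 32
n=4,j=4: even sum, c = 32+16 = 48
n=4,j=5: odd sum, c = 48-5 = 43
n=4,j=6: even sum, c = 43+24 = 67
n=4,j=7: odd sum, c = 67-7 = 60
n=5,j=3: even sum, c = 60+15 = 75
n=5,j=4: odd sum, c = 75-4 = 71
n=5,j=5: even sum, c = 71+25 = 96
n=5,j=6: odd sum, c = 96-6 = 90
n=5,j=7: even sum, c = 90+35 = 125
n=6,j=3: odd sum, c = 125-3 = 122
n=6,j=4: even sum, c = 122+24 = 146
n=6,j=5: odd sum, c = 146-5 = 141
n=6,j=6: even sum, c = 141+36 = 177
n=6,j=7: odd sum, c = 177-7 = 170

170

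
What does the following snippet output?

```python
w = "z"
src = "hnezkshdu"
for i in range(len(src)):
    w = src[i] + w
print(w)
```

udhskzenhz

i=0: prepend 'h' → 'hz'
i=1: prepend 'n' → 'nhz'
i=2: prepend 'e' → 'enhz'
i=3: prepend 'z' → 'zenhz'
i=4: prepend 'k' → 'kzenhz'
i=5: prepend 's' → 'skzenhz'
i=6: prepend 'h' → 'hskzenhz'
i=7: prepend 'd' → 'dhskzenhz'
i=8: prepend 'u' → 'udhskzenhz'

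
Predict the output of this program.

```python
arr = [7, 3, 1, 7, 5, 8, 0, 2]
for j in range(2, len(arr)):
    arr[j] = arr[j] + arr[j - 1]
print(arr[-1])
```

26

j=2: arr[2] = 1+3 = 4 → [7, 3, 4, 7, 5, 8, 0, 2]
j=3: arr[3] = 7+4 = 11 → [7, 3, 4, 11, 5, 8, 0, 2]
j=4: arr[4] = 5+11 = 16 → [7, 3, 4, 11, 16, 8, 0, 2]
j=5: arr[5] = 8+16 = 24 → [7, 3, 4, 11, 16, 24, 0, 2]
j=6: arr[6] = 0+24 = 24 → [7, 3, 4, 11, 16, 24, 24, 2]
j=7: arr[7] = 2+24 = 26 → [7, 3, 4, 11, 16, 24, 24, 26]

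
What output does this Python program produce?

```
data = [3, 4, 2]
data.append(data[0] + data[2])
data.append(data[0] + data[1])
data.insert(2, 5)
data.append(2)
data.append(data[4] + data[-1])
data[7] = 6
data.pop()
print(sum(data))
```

append data[0]+data[2] = 3+2 = 5 → [3, 4, 2, 5]
append data[0]+data[1] = 3+4 = 7 → [3, 4, 2, 5, 7]
insert 5 at 2 → [3, 4, 5, 2, 5, 7]
append 2 → [3, 4, 5, 2, 5, 7, 2]
append data[4]+data[-1] = 5+2 = 7 → [3, 4, 5, 2, 5, 7, 2, 7]
data[7] = 6 → [3, 4, 5, 2, 5, 7, 2, 6]
pop() removes 6 → [3, 4, 5, 2, 5, 7, 2]
sum = 28

28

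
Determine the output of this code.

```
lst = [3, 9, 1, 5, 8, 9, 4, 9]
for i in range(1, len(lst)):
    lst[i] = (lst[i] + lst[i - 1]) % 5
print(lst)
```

i=1: lst[1] = (9+3)%5 = 2 → [3, 2, 1, 5, 8, 9, 4, 9]
i=2: lst[2] = (1+2)%5 = 3 → [3, 2, 3, 5, 8, 9, 4, 9]
i=3: lst[3] = (5+3)%5 = 3 → [3, 2, 3, 3, 8, 9, 4, 9]
i=4: lst[4] = (8+3)%5 = 1 → [3, 2, 3, 3, 1, 9, 4, 9]
i=5: lst[5] = (9+1)%5 = 0 → [3, 2, 3, 3, 1, 0, 4, 9]
i=6: lst[6] = (4+0)%5 = 4 → [3, 2, 3, 3, 1, 0, 4, 9]
i=7: lst[7] = (9+4)%5 = 3 → [3, 2, 3, 3, 1, 0, 4, 3]

[3, 2, 3, 3, 1, 0, 4, 3]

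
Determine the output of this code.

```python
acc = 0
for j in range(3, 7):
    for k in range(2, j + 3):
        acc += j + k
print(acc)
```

200

j=3,k=2: acc = 0+5 = 5
j=3,k=3: acc = 5+6 = 11
j=3,k=4: acc = 11+7 = 18
j=3,k=5: acc = 18+8 = 26
j=4,k=2: acc = 26+6 = 32
j=4,k=3: acc = 32+7 = 39
j=4,k=4: acc = 39+8 = 47
j=4,k=5: acc = 47+9 = 56
j=4,k=6: acc = 56+10 = 66
j=5,k=2: acc = 66+7 = 73
j=5,k=3: acc = 73+8 = 81
j=5,k=4: acc = 81+9 = 90
j=5,k=5: acc = 90+10 = 100
j=5,k=6: acc = 100+11 = 111
j=5,k=7: acc = 111+12 = 123
j=6,k=2: acc = 123+8 = 131
j=6,k=3: acc = 131+9 = 140
j=6,k=4: acc = 140+10 = 150
j=6,k=5: acc = 150+11 = 161
j=6,k=6: acc = 161+12 = 173
j=6,k=7: acc = 173+13 = 186
j=6,k=8: acc = 186+14 = 200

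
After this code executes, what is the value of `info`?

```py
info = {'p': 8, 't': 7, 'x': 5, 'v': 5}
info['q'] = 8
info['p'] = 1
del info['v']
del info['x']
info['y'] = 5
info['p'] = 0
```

info['q'] = 8 → {'p': 8, 't': 7, 'x': 5, 'v': 5, 'q': 8}
info['p'] = 1 → {'p': 1, 't': 7, 'x': 5, 'v': 5, 'q': 8}
del 'v' → {'p': 1, 't': 7, 'x': 5, 'q': 8}
del 'x' → {'p': 1, 't': 7, 'q': 8}
info['y'] = 5 → {'p': 1, 't': 7, 'q': 8, 'y': 5}
info['p'] = 0 → {'p': 0, 't': 7, 'q': 8, 'y': 5}

{'p': 0, 't': 7, 'q': 8, 'y': 5}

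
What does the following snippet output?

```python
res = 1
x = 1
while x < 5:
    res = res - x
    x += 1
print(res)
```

x=1: res = 1-1 = 0
x=2: res = 0-2 = -2
x=3: res = (-2)-3 = -5
x=4: res = (-5)-4 = -9

-9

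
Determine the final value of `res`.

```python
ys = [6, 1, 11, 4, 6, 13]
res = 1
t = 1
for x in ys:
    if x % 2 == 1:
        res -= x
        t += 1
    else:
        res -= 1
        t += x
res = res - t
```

x=6: not odd, res = 1-1 = 0; t=7
x=1: odd, res = 0-1 = -1; t=8
x=11: odd, res = (-1)-11 = -12; t=9
x=4: not odd, res = (-12)-1 = -13; t=13
x=6: not odd, res = (-13)-1 = -14; t=19
x=13: odd, res = (-14)-13 = -27; t=20
res-t = (-27)-20 = -47

-47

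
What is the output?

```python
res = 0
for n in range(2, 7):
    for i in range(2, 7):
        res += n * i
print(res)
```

n=2,i=2: res = 0+4 = 4
n=2,i=3: res = 4+6 = 10
n=2,i=4: res = 10+8 = 18
n=2,i=5: res = 18+10 = 28
n=2,i=6: res = 28+12 = 40
n=3,i=2: res = 40+6 = 46
n=3,i=3: res = 46+9 = 55
n=3,i=4: res = 55+12 = 67
n=3,i=5: res = 67+15 = 82
n=3,i=6: res = 82+18 = 100
n=4,i=2: res = 100+8 = 108
n=4,i=3: res = 108+12 = 120
n=4,i=4: res = 120+16 = 136
n=4,i=5: res = 136+20 = 156
n=4,i=6: res = 156+24 = 180
n=5,i=2: res = 180+10 = 190
n=5,i=3: res = 190+15 = 205
n=5,i=4: res = 205+20 = 225
n=5,i=5: res = 225+25 = 250
n=5,i=6: res = 250+30 = 280
n=6,i=2: res = 280+12 = 292
n=6,i=3: res = 292+18 = 310
n=6,i=4: res = 310+24 = 334
n=6,i=5: res = 334+30 = 364
n=6,i=6: res = 364+36 = 400

400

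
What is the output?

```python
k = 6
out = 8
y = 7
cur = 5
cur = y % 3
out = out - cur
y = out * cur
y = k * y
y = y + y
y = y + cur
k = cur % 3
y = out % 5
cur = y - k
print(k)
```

1

cur = 7%3 = 1
out = 8-1 = 7
y = 7*1 = 7
y = 6*7 = 42
y = 42+42 = 84
y = 84+1 = 85
k = 1%3 = 1
y = 7%5 = 2
cur = 2-1 = 1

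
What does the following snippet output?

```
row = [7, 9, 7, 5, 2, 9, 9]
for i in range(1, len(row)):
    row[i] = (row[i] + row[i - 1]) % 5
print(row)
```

i=1: row[1] = (9+7)%5 = 1 → [7, 1, 7, 5, 2, 9, 9]
i=2: row[2] = (7+1)%5 = 3 → [7, 1, 3, 5, 2, 9, 9]
i=3: row[3] = (5+3)%5 = 3 → [7, 1, 3, 3, 2, 9, 9]
i=4: row[4] = (2+3)%5 = 0 → [7, 1, 3, 3, 0, 9, 9]
i=5: row[5] = (9+0)%5 = 4 → [7, 1, 3, 3, 0, 4, 9]
i=6: row[6] = (9+4)%5 = 3 → [7, 1, 3, 3, 0, 4, 3]

[7, 1, 3, 3, 0, 4, 3]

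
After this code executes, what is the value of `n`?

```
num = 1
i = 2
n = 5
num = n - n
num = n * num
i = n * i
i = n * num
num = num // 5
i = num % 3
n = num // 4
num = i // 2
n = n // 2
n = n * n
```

0

num = 5-5 = 0
num = 5*0 = 0
i = 5*2 = 10
i = 5*0 = 0
num = 0//5 = 0
i = 0%3 = 0
n = 0//4 = 0
num = 0//2 = 0
n = 0//2 = 0
n = 0*0 = 0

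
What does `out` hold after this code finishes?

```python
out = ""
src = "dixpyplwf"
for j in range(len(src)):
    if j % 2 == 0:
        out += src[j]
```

'dxylf'

j=0: add 'd' → 'd'
j=1: skip
j=2: add 'x' → 'dx'
j=3: skip
j=4: add 'y' → 'dxy'
j=5: skip
j=6: add 'l' → 'dxyl'
j=7: skip
j=8: add 'f' → 'dxylf'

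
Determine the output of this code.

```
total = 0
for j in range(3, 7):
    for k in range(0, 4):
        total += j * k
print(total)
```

j=3,k=0: total = 0+0 = 0
j=3,k=1: total = 0+3 = 3
j=3,k=2: total = 3+6 = 9
j=3,k=3: total = 9+9 = 18
j=4,k=0: total = 18+0 = 18
j=4,k=1: total = 18+4 = 22
j=4,k=2: total = 22+8 = 30
j=4,k=3: total = 30+12 = 42
j=5,k=0: total = 42+0 = 42
j=5,k=1: total = 42+5 = 47
j=5,k=2: total = 47+10 = 57
j=5,k=3: total = 57+15 = 72
j=6,k=0: total = 72+0 = 72
j=6,k=1: total = 72+6 = 78
j=6,k=2: total = 78+12 = 90
j=6,k=3: total = 90+18 = 108

108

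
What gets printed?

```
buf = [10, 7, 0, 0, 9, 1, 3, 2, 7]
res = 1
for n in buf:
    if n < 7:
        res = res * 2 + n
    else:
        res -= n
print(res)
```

n=10: not <7, res = 1-10 = -9
n=7: not <7, res = (-9)-7 = -16
n=0: <7, res = (-16)*2+0 = -32
n=0: <7, res = (-32)*2+0 = -64
n=9: not <7, res = (-64)-9 = -73
n=1: <7, res = (-73)*2+1 = -145
n=3: <7, res = (-145)*2+3 = -287
n=2: <7, res = (-287)*2+2 = -572
n=7: not <7, res = (-572)-7 = -579

-579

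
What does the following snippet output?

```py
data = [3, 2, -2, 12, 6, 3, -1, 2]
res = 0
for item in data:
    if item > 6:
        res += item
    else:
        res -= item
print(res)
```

-1

item=3: not >6, res = 0-3 = -3
item=2: not >6, res = (-3)-2 = -5
item=-2: not >6, res = (-5)-(-2) = -3
item=12: >6, res = (-3)+12 = 9
item=6: not >6, res = 9-6 = 3
item=3: not >6, res = 3-3 = 0
item=-1: not >6, res = 0-(-1) = 1
item=2: not >6, res = 1-2 = -1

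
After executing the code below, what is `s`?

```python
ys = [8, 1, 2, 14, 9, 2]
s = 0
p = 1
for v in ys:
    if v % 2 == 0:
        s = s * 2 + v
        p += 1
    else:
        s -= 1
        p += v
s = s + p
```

v=8: even, s = 0*2+8 = 8; p=2
v=1: not even, s = 8-1 = 7; p=3
v=2: even, s = 7*2+2 = 16; p=4
v=14: even, s = 16*2+14 = 46; p=5
v=9: not even, s = 46-1 = 45; p=14
v=2: even, s = 45*2+2 = 92; p=15
s+p = 92+15 = 107

107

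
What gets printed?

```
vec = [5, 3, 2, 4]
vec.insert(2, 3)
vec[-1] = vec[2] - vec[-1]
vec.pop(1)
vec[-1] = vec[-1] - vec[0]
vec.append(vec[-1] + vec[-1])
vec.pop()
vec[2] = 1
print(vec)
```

[5, 3, 1, -6]

insert 3 at 2 → [5, 3, 3, 2, 4]
vec[-1] = vec[2]-vec[-1] = 3-4 = -1 → [5, 3, 3, 2, -1]
pop(1) removes 3 → [5, 3, 2, -1]
vec[-1] = vec[-1]-vec[0] = (-1)-5 = -6 → [5, 3, 2, -6]
append vec[-1]+vec[-1] = (-6)+(-6) = -12 → [5, 3, 2, -6, -12]
pop() removes -12 → [5, 3, 2, -6]
vec[2] = 1 → [5, 3, 1, -6]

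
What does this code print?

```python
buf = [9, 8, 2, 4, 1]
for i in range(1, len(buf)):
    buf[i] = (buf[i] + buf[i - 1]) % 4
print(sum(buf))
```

16

i=1: buf[1] = (8+9)%4 = 1 → [9, 1, 2, 4, 1]
i=2: buf[2] = (2+1)%4 = 3 → [9, 1, 3, 4, 1]
i=3: buf[3] = (4+3)%4 = 3 → [9, 1, 3, 3, 1]
i=4: buf[4] = (1+3)%4 = 0 → [9, 1, 3, 3, 0]
sum = 16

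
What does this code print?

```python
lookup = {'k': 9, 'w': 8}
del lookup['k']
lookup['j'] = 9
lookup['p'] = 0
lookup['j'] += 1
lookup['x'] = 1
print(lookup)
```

{'w': 8, 'j': 10, 'p': 0, 'x': 1}

del 'k' → {'w': 8}
lookup['j'] = 9 → {'w': 8, 'j': 9}
lookup['p'] = 0 → {'w': 8, 'j': 9, 'p': 0}
lookup['j'] = 9+1 = 10 → {'w': 8, 'j': 10, 'p': 0}
lookup['x'] = 1 → {'w': 8, 'j': 10, 'p': 0, 'x': 1}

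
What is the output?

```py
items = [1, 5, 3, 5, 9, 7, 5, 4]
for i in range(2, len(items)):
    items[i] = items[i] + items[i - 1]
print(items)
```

[1, 5, 8, 13, 22, 29, 34, 38]

i=2: items[2] = 3+5 = 8 → [1, 5, 8, 5, 9, 7, 5, 4]
i=3: items[3] = 5+8 = 13 → [1, 5, 8, 13, 9, 7, 5, 4]
i=4: items[4] = 9+13 = 22 → [1, 5, 8, 13, 22, 7, 5, 4]
i=5: items[5] = 7+22 = 29 → [1, 5, 8, 13, 22, 29, 5, 4]
i=6: items[6] = 5+29 = 34 → [1, 5, 8, 13, 22, 29, 34, 4]
i=7: items[7] = 4+34 = 38 → [1, 5, 8, 13, 22, 29, 34, 38]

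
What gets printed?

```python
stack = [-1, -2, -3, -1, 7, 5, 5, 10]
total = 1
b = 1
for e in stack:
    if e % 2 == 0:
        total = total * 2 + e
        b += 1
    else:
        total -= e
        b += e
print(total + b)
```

3

e=-1: not even, total = 1-(-1) = 2; b=0
e=-2: even, total = 2*2+(-2) = 2; b=1
e=-3: not even, total = 2-(-3) = 5; b=-2
e=-1: not even, total = 5-(-1) = 6; b=-3
e=7: not even, total = 6-7 = -1; b=4
e=5: not even, total = (-1)-5 = -6; b=9
e=5: not even, total = (-6)-5 = -11; b=14
e=10: even, total = (-11)*2+10 = -12; b=15
total+b = (-12)+15 = 3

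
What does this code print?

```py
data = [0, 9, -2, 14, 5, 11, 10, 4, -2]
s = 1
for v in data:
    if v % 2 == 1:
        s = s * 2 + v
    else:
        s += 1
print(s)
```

v=0: not odd, s = 1+1 = 2
v=9: odd, s = 2*2+9 = 13
v=-2: not odd, s = 13+1 = 14
v=14: not odd, s = 14+1 = 15
v=5: odd, s = 15*2+5 = 35
v=11: odd, s = 35*2+11 = 81
v=10: not odd, s = 81+1 = 82
v=4: not odd, s = 82+1 = 83
v=-2: not odd, s = 83+1 = 84

84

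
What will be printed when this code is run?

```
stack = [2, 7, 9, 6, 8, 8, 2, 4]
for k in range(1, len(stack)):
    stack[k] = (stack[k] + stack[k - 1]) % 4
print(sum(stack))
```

k=1: stack[1] = (7+2)%4 = 1 → [2, 1, 9, 6, 8, 8, 2, 4]
k=2: stack[2] = (9+1)%4 = 2 → [2, 1, 2, 6, 8, 8, 2, 4]
k=3: stack[3] = (6+2)%4 = 0 → [2, 1, 2, 0, 8, 8, 2, 4]
k=4: stack[4] = (8+0)%4 = 0 → [2, 1, 2, 0, 0, 8, 2, 4]
k=5: stack[5] = (8+0)%4 = 0 → [2, 1, 2, 0, 0, 0, 2, 4]
k=6: stack[6] = (2+0)%4 = 2 → [2, 1, 2, 0, 0, 0, 2, 4]
k=7: stack[7] = (4+2)%4 = 2 → [2, 1, 2, 0, 0, 0, 2, 2]
sum = 9

9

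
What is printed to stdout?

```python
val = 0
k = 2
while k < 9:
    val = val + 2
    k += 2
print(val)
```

8

k=2: val = 0+2 = 2
k=4: val = 2+2 = 4
k=6: val = 4+2 = 6
k=8: val = 6+2 = 8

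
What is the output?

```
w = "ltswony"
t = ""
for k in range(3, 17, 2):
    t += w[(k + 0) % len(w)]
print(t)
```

k=3: add w[3]='w' → 'w'
k=5: add w[5]='n' → 'wn'
k=7: add w[0]='l' → 'wnl'
k=9: add w[2]='s' → 'wnls'
k=11: add w[4]='o' → 'wnlso'
k=13: add w[6]='y' → 'wnlsoy'
k=15: add w[1]='t' → 'wnlsoyt'

wnlsoyt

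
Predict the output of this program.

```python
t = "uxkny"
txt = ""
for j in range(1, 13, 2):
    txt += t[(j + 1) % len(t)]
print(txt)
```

j=1: add t[2]='k' → 'k'
j=3: add t[4]='y' → 'ky'
j=5: add t[1]='x' → 'kyx'
j=7: add t[3]='n' → 'kyxn'
j=9: add t[0]='u' → 'kyxnu'
j=11: add t[2]='k' → 'kyxnuk'

kyxnuk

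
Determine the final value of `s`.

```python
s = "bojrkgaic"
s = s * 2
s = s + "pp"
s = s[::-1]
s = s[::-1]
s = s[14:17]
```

repeat ×2 → 'bojrkgaicbojrkgaic'
+ 'pp' → 'bojrkgaicbojrkgaicpp'
reverse → 'ppciagkrjobciagkrjob'
reverse → 'bojrkgaicbojrkgaicpp'
slice [14:17] → 'gai'

'gai'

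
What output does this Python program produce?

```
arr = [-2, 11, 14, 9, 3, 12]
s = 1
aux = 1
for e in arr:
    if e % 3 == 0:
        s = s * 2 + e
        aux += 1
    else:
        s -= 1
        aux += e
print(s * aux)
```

1026

e=-2: not %3==0, s = 1-1 = 0; aux=-1
e=11: not %3==0, s = 0-1 = -1; aux=10
e=14: not %3==0, s = (-1)-1 = -2; aux=24
e=9: %3==0, s = (-2)*2+9 = 5; aux=25
e=3: %3==0, s = 5*2+3 = 13; aux=26
e=12: %3==0, s = 13*2+12 = 38; aux=27
s*aux = 38*27 = 1026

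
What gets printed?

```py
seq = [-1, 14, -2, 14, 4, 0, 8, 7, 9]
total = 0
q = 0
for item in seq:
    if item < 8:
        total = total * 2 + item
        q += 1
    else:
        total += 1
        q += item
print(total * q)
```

item=-1: <8, total = 0*2+(-1) = -1; q=1
item=14: not <8, total = (-1)+1 = 0; q=15
item=-2: <8, total = 0*2+(-2) = -2; q=16
item=14: not <8, total = (-2)+1 = -1; q=30
item=4: <8, total = (-1)*2+4 = 2; q=31
item=0: <8, total = 2*2+0 = 4; q=32
item=8: not <8, total = 4+1 = 5; q=40
item=7: <8, total = 5*2+7 = 17; q=41
item=9: not <8, total = 17+1 = 18; q=50
total*q = 18*50 = 900

900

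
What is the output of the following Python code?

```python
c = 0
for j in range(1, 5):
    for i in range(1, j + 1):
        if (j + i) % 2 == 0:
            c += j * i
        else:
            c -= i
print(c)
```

34

j=1,i=1: even sum, c = 0+1 = 1
j=2,i=1: odd sum, c = 1-1 = 0
j=2,i=2: even sum, c = 0+4 = 4
j=3,i=1: even sum, c = 4+3 = 7
j=3,i=2: odd sum, c = 7-2 = 5
j=3,i=3: even sum, c = 5+9 = 14
j=4,i=1: odd sum, c = 14-1 = 13
j=4,i=2: even sum, c = 13+8 = 21
j=4,i=3: odd sum, c = 21-3 = 18
j=4,i=4: even sum, c = 18+16 = 34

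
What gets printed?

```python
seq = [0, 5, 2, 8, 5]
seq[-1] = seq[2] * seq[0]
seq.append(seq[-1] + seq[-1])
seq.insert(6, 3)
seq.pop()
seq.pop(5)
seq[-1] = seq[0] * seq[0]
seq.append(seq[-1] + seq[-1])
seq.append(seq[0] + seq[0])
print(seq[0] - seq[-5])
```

-2

seq[-1] = seq[2]*seq[0] = 2*0 = 0 → [0, 5, 2, 8, 0]
append seq[-1]+seq[-1] = 0+0 = 0 → [0, 5, 2, 8, 0, 0]
insert 3 at 6 → [0, 5, 2, 8, 0, 0, 3]
pop() removes 3 → [0, 5, 2, 8, 0, 0]
pop(5) removes 0 → [0, 5, 2, 8, 0]
seq[-1] = seq[0]*seq[0] = 0*0 = 0 → [0, 5, 2, 8, 0]
append seq[-1]+seq[-1] = 0+0 = 0 → [0, 5, 2, 8, 0, 0]
append seq[0]+seq[0] = 0+0 = 0 → [0, 5, 2, 8, 0, 0, 0]
seq[0]-seq[-5] = 0-2 = -2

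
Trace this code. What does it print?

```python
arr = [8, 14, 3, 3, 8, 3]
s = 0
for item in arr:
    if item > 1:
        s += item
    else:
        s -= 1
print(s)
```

39

item=8: >1, s = 0+8 = 8
item=14: >1, s = 8+14 = 22
item=3: >1, s = 22+3 = 25
item=3: >1, s = 25+3 = 28
item=8: >1, s = 28+8 = 36
item=3: >1, s = 36+3 = 39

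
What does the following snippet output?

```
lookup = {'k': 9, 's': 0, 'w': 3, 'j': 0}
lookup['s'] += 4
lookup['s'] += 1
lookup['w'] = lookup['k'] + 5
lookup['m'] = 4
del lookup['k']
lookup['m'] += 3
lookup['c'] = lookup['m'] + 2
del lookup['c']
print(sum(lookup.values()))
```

lookup['s'] = 0+4 = 4 → {'k': 9, 's': 4, 'w': 3, 'j': 0}
lookup['s'] = 4+1 = 5 → {'k': 9, 's': 5, 'w': 3, 'j': 0}
lookup['w'] = lookup['k']+5 = 14 → {'k': 9, 's': 5, 'w': 14, 'j': 0}
lookup['m'] = 4 → {'k': 9, 's': 5, 'w': 14, 'j': 0, 'm': 4}
del 'k' → {'s': 5, 'w': 14, 'j': 0, 'm': 4}
lookup['m'] = 4+3 = 7 → {'s': 5, 'w': 14, 'j': 0, 'm': 7}
lookup['c'] = lookup['m']+2 = 9 → {'s': 5, 'w': 14, 'j': 0, 'm': 7, 'c': 9}
del 'c' → {'s': 5, 'w': 14, 'j': 0, 'm': 7}
sum of values = 26

26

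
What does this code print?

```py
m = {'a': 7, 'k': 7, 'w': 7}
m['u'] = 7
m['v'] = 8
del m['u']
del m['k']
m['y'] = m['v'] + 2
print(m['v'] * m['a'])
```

56

m['u'] = 7 → {'a': 7, 'k': 7, 'w': 7, 'u': 7}
m['v'] = 8 → {'a': 7, 'k': 7, 'w': 7, 'u': 7, 'v': 8}
del 'u' → {'a': 7, 'k': 7, 'w': 7, 'v': 8}
del 'k' → {'a': 7, 'w': 7, 'v': 8}
m['y'] = m['v']+2 = 10 → {'a': 7, 'w': 7, 'v': 8, 'y': 10}
m['v']*m['a'] = 8*7 = 56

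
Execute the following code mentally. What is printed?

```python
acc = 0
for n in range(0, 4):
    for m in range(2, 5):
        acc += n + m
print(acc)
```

n=0,m=2: acc = 0+2 = 2
n=0,m=3: acc = 2+3 = 5
n=0,m=4: acc = 5+4 = 9
n=1,m=2: acc = 9+3 = 12
n=1,m=3: acc = 12+4 = 16
n=1,m=4: acc = 16+5 = 21
n=2,m=2: acc = 21+4 = 25
n=2,m=3: acc = 25+5 = 30
n=2,m=4: acc = 30+6 = 36
n=3,m=2: acc = 36+5 = 41
n=3,m=3: acc = 41+6 = 47
n=3,m=4: acc = 47+7 = 54

54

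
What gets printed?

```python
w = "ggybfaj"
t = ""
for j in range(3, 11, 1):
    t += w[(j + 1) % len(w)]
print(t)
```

fajggybf

j=3: add w[4]='f' → 'f'
j=4: add w[5]='a' → 'fa'
j=5: add w[6]='j' → 'faj'
j=6: add w[0]='g' → 'fajg'
j=7: add w[1]='g' → 'fajgg'
j=8: add w[2]='y' → 'fajggy'
j=9: add w[3]='b' → 'fajggyb'
j=10: add w[4]='f' → 'fajggybf'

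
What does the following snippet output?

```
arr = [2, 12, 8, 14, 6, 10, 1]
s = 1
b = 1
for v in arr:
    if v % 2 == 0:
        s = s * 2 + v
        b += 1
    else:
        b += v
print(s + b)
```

470

v=2: even, s = 1*2+2 = 4; b=2
v=12: even, s = 4*2+12 = 20; b=3
v=8: even, s = 20*2+8 = 48; b=4
v=14: even, s = 48*2+14 = 110; b=5
v=6: even, s = 110*2+6 = 226; b=6
v=10: even, s = 226*2+10 = 462; b=7
v=1: not even; b=8
s+b = 462+8 = 470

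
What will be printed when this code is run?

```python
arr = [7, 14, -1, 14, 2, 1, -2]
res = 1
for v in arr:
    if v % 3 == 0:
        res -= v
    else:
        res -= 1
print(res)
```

-6

v=7: not %3==0, res = 1-1 = 0
v=14: not %3==0, res = 0-1 = -1
v=-1: not %3==0, res = (-1)-1 = -2
v=14: not %3==0, res = (-2)-1 = -3
v=2: not %3==0, res = (-3)-1 = -4
v=1: not %3==0, res = (-4)-1 = -5
v=-2: not %3==0, res = (-5)-1 = -6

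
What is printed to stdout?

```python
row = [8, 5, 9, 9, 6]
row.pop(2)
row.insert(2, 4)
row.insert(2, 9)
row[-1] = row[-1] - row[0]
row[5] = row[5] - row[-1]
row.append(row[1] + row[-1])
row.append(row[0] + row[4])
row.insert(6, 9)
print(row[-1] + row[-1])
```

pop(2) removes 9 → [8, 5, 9, 6]
insert 4 at 2 → [8, 5, 4, 9, 6]
insert 9 at 2 → [8, 5, 9, 4, 9, 6]
row[-1] = row[-1]-row[0] = 6-8 = -2 → [8, 5, 9, 4, 9, -2]
row[5] = row[5]-row[-1] = (-2)-(-2) = 0 → [8, 5, 9, 4, 9, 0]
append row[1]+row[-1] = 5+0 = 5 → [8, 5, 9, 4, 9, 0, 5]
append row[0]+row[4] = 8+9 = 17 → [8, 5, 9, 4, 9, 0, 5, 17]
insert 9 at 6 → [8, 5, 9, 4, 9, 0, 9, 5, 17]
row[-1]+row[-1] = 17+17 = 34

34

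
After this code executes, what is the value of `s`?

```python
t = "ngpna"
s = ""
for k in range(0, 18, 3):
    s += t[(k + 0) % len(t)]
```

'nngapn'

k=0: add t[0]='n' → 'n'
k=3: add t[3]='n' → 'nn'
k=6: add t[1]='g' → 'nng'
k=9: add t[4]='a' → 'nnga'
k=12: add t[2]='p' → 'nngap'
k=15: add t[0]='n' → 'nngapn'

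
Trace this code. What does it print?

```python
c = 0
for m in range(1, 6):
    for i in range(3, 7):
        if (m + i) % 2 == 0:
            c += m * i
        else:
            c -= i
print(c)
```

86

m=1,i=3: even sum, c = 0+3 = 3
m=1,i=4: odd sum, c = 3-4 = -1
m=1,i=5: even sum, c = (-1)+5 = 4
m=1,i=6: odd sum, c = 4-6 = -2
m=2,i=3: odd sum, c = (-2)-3 = -5
m=2,i=4: even sum, c = (-5)+8 = 3
m=2,i=5: odd sum, c = 3-5 = -2
m=2,i=6: even sum, c = (-2)+12 = 10
m=3,i=3: even sum, c = 10+9 = 19
m=3,i=4: odd sum, c = 19-4 = 15
m=3,i=5: even sum, c = 15+15 = 30
m=3,i=6: odd sum, c = 30-6 = 24
m=4,i=3: odd sum, c = 24-3 = 21
m=4,i=4: even sum, c = 21+16 = 37
m=4,i=5: odd sum, c = 37-5 = 32
m=4,i=6: even sum, c = 32+24 = 56
m=5,i=3: even sum, c = 56+15 = 71
m=5,i=4: odd sum, c = 71-4 = 67
m=5,i=5: even sum, c = 67+25 = 92
m=5,i=6: odd sum, c = 92-6 = 86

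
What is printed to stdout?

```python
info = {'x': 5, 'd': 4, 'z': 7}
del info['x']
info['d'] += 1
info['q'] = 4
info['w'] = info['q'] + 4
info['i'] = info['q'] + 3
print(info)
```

{'d': 5, 'z': 7, 'q': 4, 'w': 8, 'i': 7}

del 'x' → {'d': 4, 'z': 7}
info['d'] = 4+1 = 5 → {'d': 5, 'z': 7}
info['q'] = 4 → {'d': 5, 'z': 7, 'q': 4}
info['w'] = info['q']+4 = 8 → {'d': 5, 'z': 7, 'q': 4, 'w': 8}
info['i'] = info['q']+3 = 7 → {'d': 5, 'z': 7, 'q': 4, 'w': 8, 'i': 7}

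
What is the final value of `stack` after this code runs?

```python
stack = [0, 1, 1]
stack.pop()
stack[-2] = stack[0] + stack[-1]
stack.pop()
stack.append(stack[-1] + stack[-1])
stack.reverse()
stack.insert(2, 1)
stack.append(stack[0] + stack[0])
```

pop() removes 1 → [0, 1]
stack[-2] = stack[0]+stack[-1] = 0+1 = 1 → [1, 1]
pop() removes 1 → [1]
append stack[-1]+stack[-1] = 1+1 = 2 → [1, 2]
reverse → [2, 1]
insert 1 at 2 → [2, 1, 1]
append stack[0]+stack[0] = 2+2 = 4 → [2, 1, 1, 4]

[2, 1, 1, 4]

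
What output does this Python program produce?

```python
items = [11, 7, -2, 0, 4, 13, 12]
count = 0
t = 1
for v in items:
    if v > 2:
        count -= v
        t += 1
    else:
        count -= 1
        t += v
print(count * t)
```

v=11: >2, count = 0-11 = -11; t=2
v=7: >2, count = (-11)-7 = -18; t=3
v=-2: not >2, count = (-18)-1 = -19; t=1
v=0: not >2, count = (-19)-1 = -20; t=1
v=4: >2, count = (-20)-4 = -24; t=2
v=13: >2, count = (-24)-13 = -37; t=3
v=12: >2, count = (-37)-12 = -49; t=4
count*t = (-49)*4 = -196

-196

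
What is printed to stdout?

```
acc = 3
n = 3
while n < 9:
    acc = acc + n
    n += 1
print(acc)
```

n=3: acc = 3+3 = 6
n=4: acc = 6+4 = 10
n=5: acc = 10+5 = 15
n=6: acc = 15+6 = 21
n=7: acc = 21+7 = 28
n=8: acc = 28+8 = 36

36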